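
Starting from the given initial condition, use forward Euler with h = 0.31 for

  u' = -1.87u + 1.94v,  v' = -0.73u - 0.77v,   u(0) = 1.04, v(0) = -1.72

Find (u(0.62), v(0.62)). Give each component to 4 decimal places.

Euler on (u,v): u_{n+1} = u_n + h·u', v_{n+1} = v_n + h·v'.
0.000000: (1.040000, -1.720000); f=(-5.281600, 0.565200) → (-0.597296, -1.544788)
0.310000: (-0.597296, -1.544788); f=(-1.879945, 1.625513) → (-1.180079, -1.040879)
(u(0.62), v(0.62)) ≈ (-1.1801, -1.0409)

-1.1801, -1.0409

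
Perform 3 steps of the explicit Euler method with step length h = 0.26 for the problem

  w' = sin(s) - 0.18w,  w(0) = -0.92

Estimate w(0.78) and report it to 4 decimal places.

-0.6039

Euler: w_{n+1} = w_n + h·f(s_n, w_n).
s=0.000000, w=-0.920000: f=0.165600 → w ← -0.920000 + 0.26·0.165600 = -0.876944
s=0.260000, w=-0.876944: f=0.414930 → w ← -0.876944 + 0.26·0.414930 = -0.769062
s=0.520000, w=-0.769062: f=0.635311 → w ← -0.769062 + 0.26·0.635311 = -0.603881
w(0.78) ≈ -0.6039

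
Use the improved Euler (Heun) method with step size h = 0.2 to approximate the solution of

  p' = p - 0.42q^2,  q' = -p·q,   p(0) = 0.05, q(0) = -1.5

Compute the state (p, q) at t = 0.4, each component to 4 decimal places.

-0.3937, -1.5905

Heun on (p,q): k1 = f(t_n, state_n); k2 = f(t_n + h, state_n + h·k1); state_{n+1} = state_n + (h/2)·(k1 + k2).
0.000000: (0.050000, -1.500000)
  k1 = (-0.895000, 0.075000)
  predictor → (-0.129000, -1.485000)
  k2 = (-1.055195, -0.191565)
  → (-0.145019, -1.511656)
0.200000: (-0.145019, -1.511656)
  k1 = (-1.104764, -0.219220)
  predictor → (-0.365972, -1.555500)
  k2 = (-1.382196, -0.569270)
  → (-0.393715, -1.590505)
(p(0.4), q(0.4)) ≈ (-0.3937, -1.5905)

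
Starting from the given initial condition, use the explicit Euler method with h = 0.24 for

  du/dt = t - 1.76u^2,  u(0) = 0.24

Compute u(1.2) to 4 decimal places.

0.6042

Euler: u_{n+1} = u_n + h·f(t_n, u_n).
t=0.000000, u=0.240000: f=-0.101376 → u ← 0.240000 + 0.24·(-0.101376) = 0.215670
t=0.240000, u=0.215670: f=0.158136 → u ← 0.215670 + 0.24·0.158136 = 0.253622
t=0.480000, u=0.253622: f=0.366789 → u ← 0.253622 + 0.24·0.366789 = 0.341652
t=0.720000, u=0.341652: f=0.514562 → u ← 0.341652 + 0.24·0.514562 = 0.465147
t=0.960000, u=0.465147: f=0.579204 → u ← 0.465147 + 0.24·0.579204 = 0.604156
u(1.2) ≈ 0.6042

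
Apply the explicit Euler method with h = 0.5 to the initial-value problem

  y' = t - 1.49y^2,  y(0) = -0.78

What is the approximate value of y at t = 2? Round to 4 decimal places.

-22.4807

Euler: y_{n+1} = y_n + h·f(t_n, y_n).
t=0.000000, y=-0.780000: f=-0.906516 → y ← -0.780000 + 0.5·(-0.906516) = -1.233258
t=0.500000, y=-1.233258: f=-1.766179 → y ← -1.233258 + 0.5·(-1.766179) = -2.116347
t=1.000000, y=-2.116347: f=-5.673600 → y ← -2.116347 + 0.5·(-5.673600) = -4.953147
t=1.500000, y=-4.953147: f=-35.055165 → y ← -4.953147 + 0.5·(-35.055165) = -22.480730
y(2) ≈ -22.4807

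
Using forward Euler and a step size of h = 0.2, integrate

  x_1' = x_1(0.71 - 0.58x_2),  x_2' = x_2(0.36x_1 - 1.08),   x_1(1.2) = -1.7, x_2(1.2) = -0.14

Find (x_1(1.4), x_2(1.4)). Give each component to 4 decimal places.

-1.9690, -0.0926

Euler on (x_1,x_2): x_1_{n+1} = x_1_n + h·x_1', x_2_{n+1} = x_2_n + h·x_2'.
1.200000: (-1.700000, -0.140000); f=(-1.345040, 0.236880) → (-1.969008, -0.092624)
(x_1(1.4), x_2(1.4)) ≈ (-1.9690, -0.0926)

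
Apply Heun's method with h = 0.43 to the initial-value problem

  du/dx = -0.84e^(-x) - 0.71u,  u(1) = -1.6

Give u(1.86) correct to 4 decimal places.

Heun: k1 = f(x_n, u_n); k2 = f(x_n + h, u_n + h·k1); u_{n+1} = u_n + (h/2)·(k1 + k2).
x=1.000000, u=-1.600000:
  k1 = f(1.000000, -1.600000) = 0.826981
  k2 = f(1.430000, -1.244398) = 0.682503
  u ← -1.600000 + (0.43/2)·(0.826981 + 0.682503) = -1.275461
x=1.430000, u=-1.275461:
  k1 = f(1.430000, -1.275461) = 0.704558
  k2 = f(1.860000, -0.972501) = 0.559711
  u ← -1.275461 + (0.43/2)·(0.704558 + 0.559711) = -1.003643
u(1.86) ≈ -1.0036

-1.0036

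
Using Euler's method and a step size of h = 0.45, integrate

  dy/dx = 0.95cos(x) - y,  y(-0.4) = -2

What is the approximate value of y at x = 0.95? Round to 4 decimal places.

0.3964

Euler: y_{n+1} = y_n + h·f(x_n, y_n).
x=-0.400000, y=-2.000000: f=2.875008 → y ← -2.000000 + 0.45·2.875008 = -0.706246
x=0.050000, y=-0.706246: f=1.655059 → y ← -0.706246 + 0.45·1.655059 = 0.038530
x=0.500000, y=0.038530: f=0.795173 → y ← 0.038530 + 0.45·0.795173 = 0.396358
y(0.95) ≈ 0.3964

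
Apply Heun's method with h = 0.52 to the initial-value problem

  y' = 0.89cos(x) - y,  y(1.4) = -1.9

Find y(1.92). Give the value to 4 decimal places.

Heun: k1 = f(x_n, y_n); k2 = f(x_n + h, y_n + h·k1); y_{n+1} = y_n + (h/2)·(k1 + k2).
x=1.400000, y=-1.900000:
  k1 = f(1.400000, -1.900000) = 2.051271
  k2 = f(1.920000, -0.833339) = 0.528826
  y ← -1.900000 + (0.52/2)·(2.051271 + 0.528826) = -1.229175
y(1.92) ≈ -1.2292

-1.2292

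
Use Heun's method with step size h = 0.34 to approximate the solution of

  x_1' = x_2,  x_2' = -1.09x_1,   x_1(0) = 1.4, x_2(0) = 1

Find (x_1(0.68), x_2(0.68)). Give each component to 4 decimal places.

Heun on (x_1,x_2): k1 = f(t_n, state_n); k2 = f(t_n + h, state_n + h·k1); state_{n+1} = state_n + (h/2)·(k1 + k2).
0.000000: (1.400000, 1.000000)
  k1 = (1.000000, -1.526000)
  predictor → (1.740000, 0.481160)
  k2 = (0.481160, -1.896600)
  → (1.651797, 0.418158)
0.340000: (1.651797, 0.418158)
  k1 = (0.418158, -1.800459)
  predictor → (1.793971, -0.193998)
  k2 = (-0.193998, -1.955428)
  → (1.689904, -0.220343)
(x_1(0.68), x_2(0.68)) ≈ (1.6899, -0.2203)

1.6899, -0.2203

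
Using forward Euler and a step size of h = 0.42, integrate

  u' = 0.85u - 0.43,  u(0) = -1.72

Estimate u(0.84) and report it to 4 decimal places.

Euler: u_{n+1} = u_n + h·f(t_n, u_n).
t=0.000000, u=-1.720000: f=-1.892000 → u ← -1.720000 + 0.42·(-1.892000) = -2.514640
t=0.420000, u=-2.514640: f=-2.567444 → u ← -2.514640 + 0.42·(-2.567444) = -3.592966
u(0.84) ≈ -3.5930

-3.5930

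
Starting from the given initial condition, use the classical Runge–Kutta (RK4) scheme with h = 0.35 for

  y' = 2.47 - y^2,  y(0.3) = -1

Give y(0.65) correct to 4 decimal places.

-0.3146

RK4: k1 = f(s_n, y_n); k2 = f(s_n + h/2, y_n + (h/2)·k1); k3 = f(s_n + h/2, y_n + (h/2)·k2); k4 = f(s_n + h, y_n + h·k3); y_{n+1} = y_n + (h/6)·(k1 + 2k2 + 2k3 + k4).
s=0.300000, y=-1.000000:
  k1 = f(0.300000, -1.000000) = 1.470000
  k2 = f(0.475000, -0.742750) = 1.918322
  k3 = f(0.475000, -0.664294) = 2.028714
  k4 = f(0.650000, -0.289950) = 2.385929
  y ← -1.000000 + (0.35/6)·(k1 + 2k2 + 2k3 + k4) = -0.314583
y(0.65) ≈ -0.3146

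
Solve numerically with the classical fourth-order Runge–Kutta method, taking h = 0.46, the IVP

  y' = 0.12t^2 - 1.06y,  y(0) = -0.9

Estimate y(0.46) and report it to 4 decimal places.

-0.5494

RK4: k1 = f(t_n, y_n); k2 = f(t_n + h/2, y_n + (h/2)·k1); k3 = f(t_n + h/2, y_n + (h/2)·k2); k4 = f(t_n + h, y_n + h·k3); y_{n+1} = y_n + (h/6)·(k1 + 2k2 + 2k3 + k4).
t=0.000000, y=-0.900000:
  k1 = f(0.000000, -0.900000) = 0.954000
  k2 = f(0.230000, -0.680580) = 0.727763
  k3 = f(0.230000, -0.732615) = 0.782919
  k4 = f(0.460000, -0.539857) = 0.597640
  y ← -0.900000 + (0.46/6)·(k1 + 2k2 + 2k3 + k4) = -0.549403
y(0.46) ≈ -0.5494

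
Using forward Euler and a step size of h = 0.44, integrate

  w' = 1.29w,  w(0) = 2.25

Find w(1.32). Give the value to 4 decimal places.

Euler: w_{n+1} = w_n + h·f(t_n, w_n).
t=0.000000, w=2.250000: f=2.902500 → w ← 2.250000 + 0.44·2.902500 = 3.527100
t=0.440000, w=3.527100: f=4.549959 → w ← 3.527100 + 0.44·4.549959 = 5.529082
t=0.880000, w=5.529082: f=7.132516 → w ← 5.529082 + 0.44·7.132516 = 8.667389
w(1.32) ≈ 8.6674

8.6674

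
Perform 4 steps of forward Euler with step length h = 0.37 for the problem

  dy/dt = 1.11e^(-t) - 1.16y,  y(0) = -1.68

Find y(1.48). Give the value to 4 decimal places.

Euler: y_{n+1} = y_n + h·f(t_n, y_n).
t=0.000000, y=-1.680000: f=3.058800 → y ← -1.680000 + 0.37·3.058800 = -0.548244
t=0.370000, y=-0.548244: f=1.402678 → y ← -0.548244 + 0.37·1.402678 = -0.029253
t=0.740000, y=-0.029253: f=0.563530 → y ← -0.029253 + 0.37·0.563530 = 0.179253
t=1.110000, y=0.179253: f=0.157877 → y ← 0.179253 + 0.37·0.157877 = 0.237667
y(1.48) ≈ 0.2377

0.2377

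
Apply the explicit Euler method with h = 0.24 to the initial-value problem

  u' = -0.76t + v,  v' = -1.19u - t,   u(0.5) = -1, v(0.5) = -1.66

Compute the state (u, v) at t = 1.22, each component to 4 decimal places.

-2.4612, -0.9154

Euler on (u,v): u_{n+1} = u_n + h·u', v_{n+1} = v_n + h·v'.
0.500000: (-1.000000, -1.660000); f=(-2.040000, 0.690000) → (-1.489600, -1.494400)
0.740000: (-1.489600, -1.494400); f=(-2.056800, 1.032624) → (-1.983232, -1.246570)
0.980000: (-1.983232, -1.246570); f=(-1.991370, 1.380046) → (-2.461161, -0.915359)
(u(1.22), v(1.22)) ≈ (-2.4612, -0.9154)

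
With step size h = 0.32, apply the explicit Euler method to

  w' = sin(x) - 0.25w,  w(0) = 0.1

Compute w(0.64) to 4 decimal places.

Euler: w_{n+1} = w_n + h·f(x_n, w_n).
x=0.000000, w=0.100000: f=-0.025000 → w ← 0.100000 + 0.32·(-0.025000) = 0.092000
x=0.320000, w=0.092000: f=0.291567 → w ← 0.092000 + 0.32·0.291567 = 0.185301
w(0.64) ≈ 0.1853

0.1853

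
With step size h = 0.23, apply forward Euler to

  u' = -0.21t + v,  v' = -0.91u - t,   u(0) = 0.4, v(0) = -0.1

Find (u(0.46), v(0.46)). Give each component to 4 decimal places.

0.3236, -0.3155

Euler on (u,v): u_{n+1} = u_n + h·u', v_{n+1} = v_n + h·v'.
0.000000: (0.400000, -0.100000); f=(-0.100000, -0.364000) → (0.377000, -0.183720)
0.230000: (0.377000, -0.183720); f=(-0.232020, -0.573070) → (0.323635, -0.315526)
(u(0.46), v(0.46)) ≈ (0.3236, -0.3155)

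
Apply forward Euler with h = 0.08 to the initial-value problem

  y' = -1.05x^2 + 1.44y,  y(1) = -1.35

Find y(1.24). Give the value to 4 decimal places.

Euler: y_{n+1} = y_n + h·f(x_n, y_n).
x=1.000000, y=-1.350000: f=-2.994000 → y ← -1.350000 + 0.08·(-2.994000) = -1.589520
x=1.080000, y=-1.589520: f=-3.513629 → y ← -1.589520 + 0.08·(-3.513629) = -1.870610
x=1.160000, y=-1.870610: f=-4.106559 → y ← -1.870610 + 0.08·(-4.106559) = -2.199135
y(1.24) ≈ -2.1991

-2.1991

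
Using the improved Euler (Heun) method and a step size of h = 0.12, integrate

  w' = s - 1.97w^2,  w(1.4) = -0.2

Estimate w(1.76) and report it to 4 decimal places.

0.3438

Heun: k1 = f(s_n, w_n); k2 = f(s_n + h, w_n + h·k1); w_{n+1} = w_n + (h/2)·(k1 + k2).
s=1.400000, w=-0.200000:
  k1 = f(1.400000, -0.200000) = 1.321200
  k2 = f(1.520000, -0.041456) = 1.516614
  w ← -0.200000 + (0.12/2)·(1.321200 + 1.516614) = -0.029731
s=1.520000, w=-0.029731:
  k1 = f(1.520000, -0.029731) = 1.518259
  k2 = f(1.640000, 0.152460) = 1.594209
  w ← -0.029731 + (0.12/2)·(1.518259 + 1.594209) = 0.157017
s=1.640000, w=0.157017:
  k1 = f(1.640000, 0.157017) = 1.591431
  k2 = f(1.760000, 0.347989) = 1.521441
  w ← 0.157017 + (0.12/2)·(1.591431 + 1.521441) = 0.343789
w(1.76) ≈ 0.3438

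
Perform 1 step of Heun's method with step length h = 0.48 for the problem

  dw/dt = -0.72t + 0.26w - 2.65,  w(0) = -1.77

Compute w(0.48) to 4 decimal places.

-3.4390

Heun: k1 = f(t_n, w_n); k2 = f(t_n + h, w_n + h·k1); w_{n+1} = w_n + (h/2)·(k1 + k2).
t=0.000000, w=-1.770000:
  k1 = f(0.000000, -1.770000) = -3.110200
  k2 = f(0.480000, -3.262896) = -3.843953
  w ← -1.770000 + (0.48/2)·(-3.110200 + (-3.843953)) = -3.438997
w(0.48) ≈ -3.4390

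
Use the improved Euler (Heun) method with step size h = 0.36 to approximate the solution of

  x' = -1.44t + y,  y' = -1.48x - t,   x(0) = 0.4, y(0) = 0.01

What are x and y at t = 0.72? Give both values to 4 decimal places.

-0.1542, -0.5327

Heun on (x,y): k1 = f(t_n, state_n); k2 = f(t_n + h, state_n + h·k1); state_{n+1} = state_n + (h/2)·(k1 + k2).
0.000000: (0.400000, 0.010000)
  k1 = (0.010000, -0.592000)
  predictor → (0.403600, -0.203120)
  k2 = (-0.721520, -0.957328)
  → (0.271926, -0.268879)
0.360000: (0.271926, -0.268879)
  k1 = (-0.787279, -0.762451)
  predictor → (-0.011494, -0.543361)
  k2 = (-1.580161, -0.702989)
  → (-0.154213, -0.532658)
(x(0.72), y(0.72)) ≈ (-0.1542, -0.5327)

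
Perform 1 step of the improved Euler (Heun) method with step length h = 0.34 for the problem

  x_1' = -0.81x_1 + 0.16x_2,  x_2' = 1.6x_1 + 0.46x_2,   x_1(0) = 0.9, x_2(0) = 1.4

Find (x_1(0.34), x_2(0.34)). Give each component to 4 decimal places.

Heun on (x_1,x_2): k1 = f(t_n, state_n); k2 = f(t_n + h, state_n + h·k1); state_{n+1} = state_n + (h/2)·(k1 + k2).
0.000000: (0.900000, 1.400000)
  k1 = (-0.505000, 2.084000)
  predictor → (0.728300, 2.108560)
  k2 = (-0.252553, 2.135218)
  → (0.771216, 2.117267)
(x_1(0.34), x_2(0.34)) ≈ (0.7712, 2.1173)

0.7712, 2.1173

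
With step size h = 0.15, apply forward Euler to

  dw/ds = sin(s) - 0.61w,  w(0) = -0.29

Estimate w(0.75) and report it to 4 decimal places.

Euler: w_{n+1} = w_n + h·f(s_n, w_n).
s=0.000000, w=-0.290000: f=0.176900 → w ← -0.290000 + 0.15·0.176900 = -0.263465
s=0.150000, w=-0.263465: f=0.310152 → w ← -0.263465 + 0.15·0.310152 = -0.216942
s=0.300000, w=-0.216942: f=0.427855 → w ← -0.216942 + 0.15·0.427855 = -0.152764
s=0.450000, w=-0.152764: f=0.528152 → w ← -0.152764 + 0.15·0.528152 = -0.073541
s=0.600000, w=-0.073541: f=0.609503 → w ← -0.073541 + 0.15·0.609503 = 0.017884
w(0.75) ≈ 0.0179

0.0179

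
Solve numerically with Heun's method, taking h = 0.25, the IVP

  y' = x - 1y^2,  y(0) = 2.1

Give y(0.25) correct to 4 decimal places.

1.4556

Heun: k1 = f(x_n, y_n); k2 = f(x_n + h, y_n + h·k1); y_{n+1} = y_n + (h/2)·(k1 + k2).
x=0.000000, y=2.100000:
  k1 = f(0.000000, 2.100000) = -4.410000
  k2 = f(0.250000, 0.997500) = -0.745006
  y ← 2.100000 + (0.25/2)·(-4.410000 + (-0.745006)) = 1.455624
y(0.25) ≈ 1.4556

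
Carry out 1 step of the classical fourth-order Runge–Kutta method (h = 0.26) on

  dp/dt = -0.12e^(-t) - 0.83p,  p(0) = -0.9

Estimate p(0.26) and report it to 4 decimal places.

-0.7499

RK4: k1 = f(t_n, p_n); k2 = f(t_n + h/2, p_n + (h/2)·k1); k3 = f(t_n + h/2, p_n + (h/2)·k2); k4 = f(t_n + h, p_n + h·k3); p_{n+1} = p_n + (h/6)·(k1 + 2k2 + 2k3 + k4).
t=0.000000, p=-0.900000:
  k1 = f(0.000000, -0.900000) = 0.627000
  k2 = f(0.130000, -0.818490) = 0.573975
  k3 = f(0.130000, -0.825383) = 0.579697
  k4 = f(0.260000, -0.749279) = 0.529375
  p ← -0.900000 + (0.26/6)·(k1 + 2k2 + 2k3 + k4) = -0.749906
p(0.26) ≈ -0.7499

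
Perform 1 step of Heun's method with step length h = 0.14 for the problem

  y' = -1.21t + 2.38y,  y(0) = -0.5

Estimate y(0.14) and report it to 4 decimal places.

Heun: k1 = f(t_n, y_n); k2 = f(t_n + h, y_n + h·k1); y_{n+1} = y_n + (h/2)·(k1 + k2).
t=0.000000, y=-0.500000:
  k1 = f(0.000000, -0.500000) = -1.190000
  k2 = f(0.140000, -0.666600) = -1.755908
  y ← -0.500000 + (0.14/2)·(-1.190000 + (-1.755908)) = -0.706214
y(0.14) ≈ -0.7062

-0.7062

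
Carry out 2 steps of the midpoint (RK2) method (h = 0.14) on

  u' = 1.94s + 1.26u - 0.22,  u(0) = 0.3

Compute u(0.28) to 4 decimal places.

0.4358

Midpoint: k1 = f(s_n, u_n); k2 = f(s_n + h/2, u_n + (h/2)·k1); u_{n+1} = u_n + h·k2.
s=0.000000, u=0.300000:
  k1 = f(0.000000, 0.300000) = 0.158000
  k2 = f(0.070000, 0.311060) = 0.307736
  u ← 0.300000 + 0.14·0.307736 = 0.343083
s=0.140000, u=0.343083:
  k1 = f(0.140000, 0.343083) = 0.483885
  k2 = f(0.210000, 0.376955) = 0.662363
  u ← 0.343083 + 0.14·0.662363 = 0.435814
u(0.28) ≈ 0.4358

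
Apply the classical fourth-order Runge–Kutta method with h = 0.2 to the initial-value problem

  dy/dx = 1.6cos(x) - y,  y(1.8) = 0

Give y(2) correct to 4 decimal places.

RK4: k1 = f(x_n, y_n); k2 = f(x_n + h/2, y_n + (h/2)·k1); k3 = f(x_n + h/2, y_n + (h/2)·k2); k4 = f(x_n + h, y_n + h·k3); y_{n+1} = y_n + (h/6)·(k1 + 2k2 + 2k3 + k4).
x=1.800000, y=0.000000:
  k1 = f(1.800000, 0.000000) = -0.363523
  k2 = f(1.900000, -0.036352) = -0.480911
  k3 = f(1.900000, -0.048091) = -0.469172
  k4 = f(2.000000, -0.093834) = -0.572000
  y ← 0.000000 + (0.2/6)·(k1 + 2k2 + 2k3 + k4) = -0.094523
y(2) ≈ -0.0945

-0.0945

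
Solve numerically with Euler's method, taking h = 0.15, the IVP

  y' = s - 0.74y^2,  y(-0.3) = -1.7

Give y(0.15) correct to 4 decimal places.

-3.2906

Euler: y_{n+1} = y_n + h·f(s_n, y_n).
s=-0.300000, y=-1.700000: f=-2.438600 → y ← -1.700000 + 0.15·(-2.438600) = -2.065790
s=-0.150000, y=-2.065790: f=-3.307941 → y ← -2.065790 + 0.15·(-3.307941) = -2.561981
s=0.000000, y=-2.561981: f=-4.857173 → y ← -2.561981 + 0.15·(-4.857173) = -3.290557
y(0.15) ≈ -3.2906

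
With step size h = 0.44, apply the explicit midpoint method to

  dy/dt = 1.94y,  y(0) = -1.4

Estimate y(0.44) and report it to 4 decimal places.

Midpoint: k1 = f(t_n, y_n); k2 = f(t_n + h/2, y_n + (h/2)·k1); y_{n+1} = y_n + h·k2.
t=0.000000, y=-1.400000:
  k1 = f(0.000000, -1.400000) = -2.716000
  k2 = f(0.220000, -1.997520) = -3.875189
  y ← -1.400000 + 0.44·(-3.875189) = -3.105083
y(0.44) ≈ -3.1051

-3.1051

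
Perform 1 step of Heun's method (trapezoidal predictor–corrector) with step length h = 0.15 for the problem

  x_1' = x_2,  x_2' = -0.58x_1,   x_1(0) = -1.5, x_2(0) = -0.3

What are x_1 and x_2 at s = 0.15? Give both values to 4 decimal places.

Heun on (x_1,x_2): k1 = f(s_n, state_n); k2 = f(s_n + h, state_n + h·k1); state_{n+1} = state_n + (h/2)·(k1 + k2).
0.000000: (-1.500000, -0.300000)
  k1 = (-0.300000, 0.870000)
  predictor → (-1.545000, -0.169500)
  k2 = (-0.169500, 0.896100)
  → (-1.535213, -0.167543)
(x_1(0.15), x_2(0.15)) ≈ (-1.5352, -0.1675)

-1.5352, -0.1675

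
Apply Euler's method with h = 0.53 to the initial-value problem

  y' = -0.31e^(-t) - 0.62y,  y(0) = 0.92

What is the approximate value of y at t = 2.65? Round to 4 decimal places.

Euler: y_{n+1} = y_n + h·f(t_n, y_n).
t=0.000000, y=0.920000: f=-0.880400 → y ← 0.920000 + 0.53·(-0.880400) = 0.453388
t=0.530000, y=0.453388: f=-0.463568 → y ← 0.453388 + 0.53·(-0.463568) = 0.207697
t=1.060000, y=0.207697: f=-0.236173 → y ← 0.207697 + 0.53·(-0.236173) = 0.082525
t=1.590000, y=0.082525: f=-0.114382 → y ← 0.082525 + 0.53·(-0.114382) = 0.021902
t=2.120000, y=0.021902: f=-0.050789 → y ← 0.021902 + 0.53·(-0.050789) = -0.005016
y(2.65) ≈ -0.0050

-0.0050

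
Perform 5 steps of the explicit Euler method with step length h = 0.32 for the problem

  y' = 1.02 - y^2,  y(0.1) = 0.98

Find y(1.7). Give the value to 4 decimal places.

Euler: y_{n+1} = y_n + h·f(x_n, y_n).
x=0.100000, y=0.980000: f=0.059600 → y ← 0.980000 + 0.32·0.059600 = 0.999072
x=0.420000, y=0.999072: f=0.021855 → y ← 0.999072 + 0.32·0.021855 = 1.006066
x=0.740000, y=1.006066: f=0.007832 → y ← 1.006066 + 0.32·0.007832 = 1.008572
x=1.060000, y=1.008572: f=0.002783 → y ← 1.008572 + 0.32·0.002783 = 1.009462
x=1.380000, y=1.009462: f=0.000986 → y ← 1.009462 + 0.32·0.000986 = 1.009778
y(1.7) ≈ 1.0098

1.0098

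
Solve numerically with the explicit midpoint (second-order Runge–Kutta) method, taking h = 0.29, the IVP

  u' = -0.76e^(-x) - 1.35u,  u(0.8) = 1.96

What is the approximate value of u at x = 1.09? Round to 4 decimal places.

Midpoint: k1 = f(x_n, u_n); k2 = f(x_n + h/2, u_n + (h/2)·k1); u_{n+1} = u_n + h·k2.
x=0.800000, u=1.960000:
  k1 = f(0.800000, 1.960000) = -2.987490
  k2 = f(0.945000, 1.526814) = -2.356595
  u ← 1.960000 + 0.29·(-2.356595) = 1.276587
u(1.09) ≈ 1.2766

1.2766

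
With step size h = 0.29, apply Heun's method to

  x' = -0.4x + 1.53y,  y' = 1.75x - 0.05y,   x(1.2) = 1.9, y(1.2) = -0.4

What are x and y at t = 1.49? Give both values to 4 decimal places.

Heun on (x,y): k1 = f(t_n, state_n); k2 = f(t_n + h, state_n + h·k1); state_{n+1} = state_n + (h/2)·(k1 + k2).
1.200000: (1.900000, -0.400000)
  k1 = (-1.372000, 3.345000)
  predictor → (1.502120, 0.570050)
  k2 = (0.271328, 2.600207)
  → (1.740403, 0.462055)
(x(1.49), y(1.49)) ≈ (1.7404, 0.4621)

1.7404, 0.4621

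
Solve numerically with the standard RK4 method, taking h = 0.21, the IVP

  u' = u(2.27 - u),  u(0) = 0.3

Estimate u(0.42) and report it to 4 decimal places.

RK4: k1 = f(t_n, u_n); k2 = f(t_n + h/2, u_n + (h/2)·k1); k3 = f(t_n + h/2, u_n + (h/2)·k2); k4 = f(t_n + h, u_n + h·k3); u_{n+1} = u_n + (h/6)·(k1 + 2k2 + 2k3 + k4).
t=0.000000, u=0.300000:
  k1 = f(0.000000, 0.300000) = 0.591000
  k2 = f(0.105000, 0.362055) = 0.690781
  k3 = f(0.105000, 0.372532) = 0.706868
  k4 = f(0.210000, 0.448442) = 0.816863
  u ← 0.300000 + (0.21/6)·(k1 + 2k2 + 2k3 + k4) = 0.447111
t=0.210000, u=0.447111:
  k1 = f(0.210000, 0.447111) = 0.815033
  k2 = f(0.315000, 0.532689) = 0.925447
  k3 = f(0.315000, 0.544283) = 0.939278
  k4 = f(0.420000, 0.644359) = 1.047496
  u ← 0.447111 + (0.21/6)·(k1 + 2k2 + 2k3 + k4) = 0.642830
u(0.42) ≈ 0.6428

0.6428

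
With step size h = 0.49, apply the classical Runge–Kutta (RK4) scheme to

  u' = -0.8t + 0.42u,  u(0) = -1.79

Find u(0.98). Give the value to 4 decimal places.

-3.1442

RK4: k1 = f(t_n, u_n); k2 = f(t_n + h/2, u_n + (h/2)·k1); k3 = f(t_n + h/2, u_n + (h/2)·k2); k4 = f(t_n + h, u_n + h·k3); u_{n+1} = u_n + (h/6)·(k1 + 2k2 + 2k3 + k4).
t=0.000000, u=-1.790000:
  k1 = f(0.000000, -1.790000) = -0.751800
  k2 = f(0.245000, -1.974191) = -1.025160
  k3 = f(0.245000, -2.041164) = -1.053289
  k4 = f(0.490000, -2.306112) = -1.360567
  u ← -1.790000 + (0.49/6)·(k1 + 2k2 + 2k3 + k4) = -2.301990
t=0.490000, u=-2.301990:
  k1 = f(0.490000, -2.301990) = -1.358836
  k2 = f(0.735000, -2.634905) = -1.694660
  k3 = f(0.735000, -2.717182) = -1.729216
  k4 = f(0.980000, -3.149306) = -2.106709
  u ← -2.301990 + (0.49/6)·(k1 + 2k2 + 2k3 + k4) = -3.144243
u(0.98) ≈ -3.1442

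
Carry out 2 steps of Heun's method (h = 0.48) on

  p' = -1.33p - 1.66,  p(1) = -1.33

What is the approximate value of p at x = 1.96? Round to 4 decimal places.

Heun: k1 = f(x_n, p_n); k2 = f(x_n + h, p_n + h·k1); p_{n+1} = p_n + (h/2)·(k1 + k2).
x=1.000000, p=-1.330000:
  k1 = f(1.000000, -1.330000) = 0.108900
  k2 = f(1.480000, -1.277728) = 0.039378
  p ← -1.330000 + (0.48/2)·(0.108900 + 0.039378) = -1.294413
x=1.480000, p=-1.294413:
  k1 = f(1.480000, -1.294413) = 0.061570
  k2 = f(1.960000, -1.264860) = 0.022264
  p ← -1.294413 + (0.48/2)·(0.061570 + 0.022264) = -1.274293
p(1.96) ≈ -1.2743

-1.2743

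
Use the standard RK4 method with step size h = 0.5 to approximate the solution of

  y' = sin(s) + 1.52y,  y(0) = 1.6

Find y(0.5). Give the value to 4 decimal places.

3.5771

RK4: k1 = f(s_n, y_n); k2 = f(s_n + h/2, y_n + (h/2)·k1); k3 = f(s_n + h/2, y_n + (h/2)·k2); k4 = f(s_n + h, y_n + h·k3); y_{n+1} = y_n + (h/6)·(k1 + 2k2 + 2k3 + k4).
s=0.000000, y=1.600000:
  k1 = f(0.000000, 1.600000) = 2.432000
  k2 = f(0.250000, 2.208000) = 3.603564
  k3 = f(0.250000, 2.500891) = 4.048758
  k4 = f(0.500000, 3.624379) = 5.988482
  y ← 1.600000 + (0.5/6)·(k1 + 2k2 + 2k3 + k4) = 3.577094
y(0.5) ≈ 3.5771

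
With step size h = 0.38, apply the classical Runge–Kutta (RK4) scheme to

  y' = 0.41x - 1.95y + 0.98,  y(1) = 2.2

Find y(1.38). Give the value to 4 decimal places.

1.4478

RK4: k1 = f(x_n, y_n); k2 = f(x_n + h/2, y_n + (h/2)·k1); k3 = f(x_n + h/2, y_n + (h/2)·k2); k4 = f(x_n + h, y_n + h·k3); y_{n+1} = y_n + (h/6)·(k1 + 2k2 + 2k3 + k4).
x=1.000000, y=2.200000:
  k1 = f(1.000000, 2.200000) = -2.900000
  k2 = f(1.190000, 1.649000) = -1.747650
  k3 = f(1.190000, 1.867946) = -2.174596
  k4 = f(1.380000, 1.373654) = -1.132825
  y ← 2.200000 + (0.38/6)·(k1 + 2k2 + 2k3 + k4) = 1.447770
y(1.38) ≈ 1.4478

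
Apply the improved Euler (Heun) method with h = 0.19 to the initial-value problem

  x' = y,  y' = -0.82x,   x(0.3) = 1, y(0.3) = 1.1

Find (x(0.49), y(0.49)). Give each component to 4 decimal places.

Heun on (x,y): k1 = f(s_n, state_n); k2 = f(s_n + h, state_n + h·k1); state_{n+1} = state_n + (h/2)·(k1 + k2).
0.300000: (1.000000, 1.100000)
  k1 = (1.100000, -0.820000)
  predictor → (1.209000, 0.944200)
  k2 = (0.944200, -0.991380)
  → (1.194199, 0.927919)
(x(0.49), y(0.49)) ≈ (1.1942, 0.9279)

1.1942, 0.9279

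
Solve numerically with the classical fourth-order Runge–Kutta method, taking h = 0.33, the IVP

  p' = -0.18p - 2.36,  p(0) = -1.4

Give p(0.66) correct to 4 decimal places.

-2.7118

RK4: k1 = f(t_n, p_n); k2 = f(t_n + h/2, p_n + (h/2)·k1); k3 = f(t_n + h/2, p_n + (h/2)·k2); k4 = f(t_n + h, p_n + h·k3); p_{n+1} = p_n + (h/6)·(k1 + 2k2 + 2k3 + k4).
t=0.000000, p=-1.400000:
  k1 = f(0.000000, -1.400000) = -2.108000
  k2 = f(0.165000, -1.747820) = -2.045392
  k3 = f(0.165000, -1.737490) = -2.047252
  k4 = f(0.330000, -2.075593) = -1.986393
  p ← -1.400000 + (0.33/6)·(k1 + 2k2 + 2k3 + k4) = -2.075382
t=0.330000, p=-2.075382:
  k1 = f(0.330000, -2.075382) = -1.986431
  k2 = f(0.495000, -2.403144) = -1.927434
  k3 = f(0.495000, -2.393409) = -1.929186
  k4 = f(0.660000, -2.712014) = -1.871837
  p ← -2.075382 + (0.33/6)·(k1 + 2k2 + 2k3 + k4) = -2.711816
p(0.66) ≈ -2.7118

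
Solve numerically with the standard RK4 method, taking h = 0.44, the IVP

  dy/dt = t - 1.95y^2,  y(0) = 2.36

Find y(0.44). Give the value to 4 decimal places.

RK4: k1 = f(t_n, y_n); k2 = f(t_n + h/2, y_n + (h/2)·k1); k3 = f(t_n + h/2, y_n + (h/2)·k2); k4 = f(t_n + h, y_n + h·k3); y_{n+1} = y_n + (h/6)·(k1 + 2k2 + 2k3 + k4).
t=0.000000, y=2.360000:
  k1 = f(0.000000, 2.360000) = -10.860720
  k2 = f(0.220000, -0.029358) = 0.218319
  k3 = f(0.220000, 2.408030) = -11.087289
  k4 = f(0.440000, -2.518407) = -11.927630
  y ← 2.360000 + (0.44/6)·(k1 + 2k2 + 2k3 + k4) = -0.905261
y(0.44) ≈ -0.9053

-0.9053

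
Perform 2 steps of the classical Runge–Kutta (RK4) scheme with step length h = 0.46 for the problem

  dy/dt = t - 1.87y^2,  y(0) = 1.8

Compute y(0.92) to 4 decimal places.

0.5290

RK4: k1 = f(t_n, y_n); k2 = f(t_n + h/2, y_n + (h/2)·k1); k3 = f(t_n + h/2, y_n + (h/2)·k2); k4 = f(t_n + h, y_n + h·k3); y_{n+1} = y_n + (h/6)·(k1 + 2k2 + 2k3 + k4).
t=0.000000, y=1.800000:
  k1 = f(0.000000, 1.800000) = -6.058800
  k2 = f(0.230000, 0.406476) = -0.078967
  k3 = f(0.230000, 1.781838) = -5.707148
  k4 = f(0.460000, -0.825288) = -0.813658
  y ← 1.800000 + (0.46/6)·(k1 + 2k2 + 2k3 + k4) = 0.385907
t=0.460000, y=0.385907:
  k1 = f(0.460000, 0.385907) = 0.181511
  k2 = f(0.690000, 0.427655) = 0.347998
  k3 = f(0.690000, 0.465947) = 0.284011
  k4 = f(0.920000, 0.516552) = 0.421035
  y ← 0.385907 + (0.46/6)·(k1 + 2k2 + 2k3 + k4) = 0.529011
y(0.92) ≈ 0.5290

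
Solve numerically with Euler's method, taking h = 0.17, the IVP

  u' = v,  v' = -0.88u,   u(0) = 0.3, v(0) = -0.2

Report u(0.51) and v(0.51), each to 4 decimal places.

Euler on (u,v): u_{n+1} = u_n + h·u', v_{n+1} = v_n + h·v'.
0.000000: (0.300000, -0.200000); f=(-0.200000, -0.264000) → (0.266000, -0.244880)
0.170000: (0.266000, -0.244880); f=(-0.244880, -0.234080) → (0.224370, -0.284674)
0.340000: (0.224370, -0.284674); f=(-0.284674, -0.197446) → (0.175976, -0.318239)
(u(0.51), v(0.51)) ≈ (0.1760, -0.3182)

0.1760, -0.3182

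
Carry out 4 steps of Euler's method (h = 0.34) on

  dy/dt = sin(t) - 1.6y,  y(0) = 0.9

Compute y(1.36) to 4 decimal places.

Euler: y_{n+1} = y_n + h·f(t_n, y_n).
t=0.000000, y=0.900000: f=-1.440000 → y ← 0.900000 + 0.34·(-1.440000) = 0.410400
t=0.340000, y=0.410400: f=-0.323153 → y ← 0.410400 + 0.34·(-0.323153) = 0.300528
t=0.680000, y=0.300528: f=0.147948 → y ← 0.300528 + 0.34·0.147948 = 0.350830
t=1.020000, y=0.350830: f=0.290779 → y ← 0.350830 + 0.34·0.290779 = 0.449695
y(1.36) ≈ 0.4497

0.4497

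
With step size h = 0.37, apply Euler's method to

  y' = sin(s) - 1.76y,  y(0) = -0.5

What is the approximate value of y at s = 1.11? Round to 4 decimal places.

0.2749

Euler: y_{n+1} = y_n + h·f(s_n, y_n).
s=0.000000, y=-0.500000: f=0.880000 → y ← -0.500000 + 0.37·0.880000 = -0.174400
s=0.370000, y=-0.174400: f=0.668559 → y ← -0.174400 + 0.37·0.668559 = 0.072967
s=0.740000, y=0.072967: f=0.545866 → y ← 0.072967 + 0.37·0.545866 = 0.274937
y(1.11) ≈ 0.2749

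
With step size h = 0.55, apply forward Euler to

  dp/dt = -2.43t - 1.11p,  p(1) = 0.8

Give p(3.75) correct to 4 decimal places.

Euler: p_{n+1} = p_n + h·f(t_n, p_n).
t=1.000000, p=0.800000: f=-3.318000 → p ← 0.800000 + 0.55·(-3.318000) = -1.024900
t=1.550000, p=-1.024900: f=-2.628861 → p ← -1.024900 + 0.55·(-2.628861) = -2.470774
t=2.100000, p=-2.470774: f=-2.360441 → p ← -2.470774 + 0.55·(-2.360441) = -3.769016
t=2.650000, p=-3.769016: f=-2.255892 → p ← -3.769016 + 0.55·(-2.255892) = -5.009757
t=3.200000, p=-5.009757: f=-2.215170 → p ← -5.009757 + 0.55·(-2.215170) = -6.228100
p(3.75) ≈ -6.2281

-6.2281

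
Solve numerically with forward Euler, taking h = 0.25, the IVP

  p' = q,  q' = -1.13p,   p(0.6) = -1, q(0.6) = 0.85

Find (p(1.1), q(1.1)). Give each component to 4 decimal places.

-0.5044, 1.3550

Euler on (p,q): p_{n+1} = p_n + h·p', q_{n+1} = q_n + h·q'.
0.600000: (-1.000000, 0.850000); f=(0.850000, 1.130000) → (-0.787500, 1.132500)
0.850000: (-0.787500, 1.132500); f=(1.132500, 0.889875) → (-0.504375, 1.354969)
(p(1.1), q(1.1)) ≈ (-0.5044, 1.3550)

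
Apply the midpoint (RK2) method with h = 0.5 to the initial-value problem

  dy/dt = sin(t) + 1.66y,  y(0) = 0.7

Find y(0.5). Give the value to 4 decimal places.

Midpoint: k1 = f(t_n, y_n); k2 = f(t_n + h/2, y_n + (h/2)·k1); y_{n+1} = y_n + h·k2.
t=0.000000, y=0.700000:
  k1 = f(0.000000, 0.700000) = 1.162000
  k2 = f(0.250000, 0.990500) = 1.891634
  y ← 0.700000 + 0.5·1.891634 = 1.645817
y(0.5) ≈ 1.6458

1.6458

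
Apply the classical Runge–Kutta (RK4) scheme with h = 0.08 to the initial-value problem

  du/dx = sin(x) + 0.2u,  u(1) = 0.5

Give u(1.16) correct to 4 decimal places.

0.6595

RK4: k1 = f(x_n, u_n); k2 = f(x_n + h/2, u_n + (h/2)·k1); k3 = f(x_n + h/2, u_n + (h/2)·k2); k4 = f(x_n + h, u_n + h·k3); u_{n+1} = u_n + (h/6)·(k1 + 2k2 + 2k3 + k4).
x=1.000000, u=0.500000:
  k1 = f(1.000000, 0.500000) = 0.941471
  k2 = f(1.040000, 0.537659) = 0.969936
  k3 = f(1.040000, 0.538797) = 0.970164
  k4 = f(1.080000, 0.577613) = 0.997480
  u ← 0.500000 + (0.08/6)·(k1 + 2k2 + 2k3 + k4) = 0.577589
x=1.080000, u=0.577589:
  k1 = f(1.080000, 0.577589) = 0.997476
  k2 = f(1.120000, 0.617488) = 1.023598
  k3 = f(1.120000, 0.618533) = 1.023807
  k4 = f(1.160000, 0.659493) = 1.048702
  u ← 0.577589 + (0.08/6)·(k1 + 2k2 + 2k3 + k4) = 0.659469
u(1.16) ≈ 0.6595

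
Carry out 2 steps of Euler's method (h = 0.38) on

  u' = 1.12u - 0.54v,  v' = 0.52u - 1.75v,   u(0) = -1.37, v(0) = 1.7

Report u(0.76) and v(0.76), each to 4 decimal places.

Euler on (u,v): u_{n+1} = u_n + h·u', v_{n+1} = v_n + h·v'.
0.000000: (-1.370000, 1.700000); f=(-2.452400, -3.687400) → (-2.301912, 0.298788)
0.380000: (-2.301912, 0.298788); f=(-2.739487, -1.719873) → (-3.342917, -0.354764)
(u(0.76), v(0.76)) ≈ (-3.3429, -0.3548)

-3.3429, -0.3548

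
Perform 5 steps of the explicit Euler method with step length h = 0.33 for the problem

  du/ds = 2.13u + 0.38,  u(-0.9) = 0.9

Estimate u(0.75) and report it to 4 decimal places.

15.2644

Euler: u_{n+1} = u_n + h·f(s_n, u_n).
s=-0.900000, u=0.900000: f=2.297000 → u ← 0.900000 + 0.33·2.297000 = 1.658010
s=-0.570000, u=1.658010: f=3.911561 → u ← 1.658010 + 0.33·3.911561 = 2.948825
s=-0.240000, u=2.948825: f=6.660998 → u ← 2.948825 + 0.33·6.660998 = 5.146954
s=0.090000, u=5.146954: f=11.343013 → u ← 5.146954 + 0.33·11.343013 = 8.890149
s=0.420000, u=8.890149: f=19.316017 → u ← 8.890149 + 0.33·19.316017 = 15.264434
u(0.75) ≈ 15.2644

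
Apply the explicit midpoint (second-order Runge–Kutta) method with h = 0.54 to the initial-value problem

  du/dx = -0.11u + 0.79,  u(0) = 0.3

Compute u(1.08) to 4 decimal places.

Midpoint: k1 = f(x_n, u_n); k2 = f(x_n + h/2, u_n + (h/2)·k1); u_{n+1} = u_n + h·k2.
x=0.000000, u=0.300000:
  k1 = f(0.000000, 0.300000) = 0.757000
  k2 = f(0.270000, 0.504390) = 0.734517
  u ← 0.300000 + 0.54·0.734517 = 0.696639
x=0.540000, u=0.696639:
  k1 = f(0.540000, 0.696639) = 0.713370
  k2 = f(0.810000, 0.889249) = 0.692183
  u ← 0.696639 + 0.54·0.692183 = 1.070418
u(1.08) ≈ 1.0704

1.0704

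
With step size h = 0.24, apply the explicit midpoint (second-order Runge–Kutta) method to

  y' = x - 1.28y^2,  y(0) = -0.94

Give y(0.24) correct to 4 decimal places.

-1.2667

Midpoint: k1 = f(x_n, y_n); k2 = f(x_n + h/2, y_n + (h/2)·k1); y_{n+1} = y_n + h·k2.
x=0.000000, y=-0.940000:
  k1 = f(0.000000, -0.940000) = -1.131008
  k2 = f(0.120000, -1.075721) = -1.361185
  y ← -0.940000 + 0.24·(-1.361185) = -1.266684
y(0.24) ≈ -1.2667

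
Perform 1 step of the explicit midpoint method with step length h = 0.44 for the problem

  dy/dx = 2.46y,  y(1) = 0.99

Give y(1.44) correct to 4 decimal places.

Midpoint: k1 = f(x_n, y_n); k2 = f(x_n + h/2, y_n + (h/2)·k1); y_{n+1} = y_n + h·k2.
x=1.000000, y=0.990000:
  k1 = f(1.000000, 0.990000) = 2.435400
  k2 = f(1.220000, 1.525788) = 3.753438
  y ← 0.990000 + 0.44·3.753438 = 2.641513
y(1.44) ≈ 2.6415

2.6415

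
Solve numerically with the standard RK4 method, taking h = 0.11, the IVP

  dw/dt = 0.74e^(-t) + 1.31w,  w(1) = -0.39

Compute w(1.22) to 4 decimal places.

RK4: k1 = f(t_n, w_n); k2 = f(t_n + h/2, w_n + (h/2)·k1); k3 = f(t_n + h/2, w_n + (h/2)·k2); k4 = f(t_n + h, w_n + h·k3); w_{n+1} = w_n + (h/6)·(k1 + 2k2 + 2k3 + k4).
t=1.000000, w=-0.390000:
  k1 = f(1.000000, -0.390000) = -0.238669
  k2 = f(1.055000, -0.403127) = -0.270434
  k3 = f(1.055000, -0.404874) = -0.272722
  k4 = f(1.110000, -0.419999) = -0.306326
  w ← -0.390000 + (0.11/6)·(k1 + 2k2 + 2k3 + k4) = -0.419907
t=1.110000, w=-0.419907:
  k1 = f(1.110000, -0.419907) = -0.306205
  k2 = f(1.165000, -0.436749) = -0.341318
  k3 = f(1.165000, -0.438680) = -0.343848
  k4 = f(1.220000, -0.457731) = -0.381157
  w ← -0.419907 + (0.11/6)·(k1 + 2k2 + 2k3 + k4) = -0.457632
w(1.22) ≈ -0.4576

-0.4576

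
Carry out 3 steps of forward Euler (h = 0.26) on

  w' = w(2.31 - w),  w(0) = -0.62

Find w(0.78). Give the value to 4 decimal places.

-4.3968

Euler: w_{n+1} = w_n + h·f(t_n, w_n).
t=0.000000, w=-0.620000: f=-1.816600 → w ← -0.620000 + 0.26·(-1.816600) = -1.092316
t=0.260000, w=-1.092316: f=-3.716404 → w ← -1.092316 + 0.26·(-3.716404) = -2.058581
t=0.520000, w=-2.058581: f=-8.993078 → w ← -2.058581 + 0.26·(-8.993078) = -4.396781
w(0.78) ≈ -4.3968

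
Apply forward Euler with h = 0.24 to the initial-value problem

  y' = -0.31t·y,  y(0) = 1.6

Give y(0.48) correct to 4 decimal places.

Euler: y_{n+1} = y_n + h·f(t_n, y_n).
t=0.000000, y=1.600000: f=0.000000 → y ← 1.600000 + 0.24·0.000000 = 1.600000
t=0.240000, y=1.600000: f=-0.119040 → y ← 1.600000 + 0.24·(-0.119040) = 1.571430
y(0.48) ≈ 1.5714

1.5714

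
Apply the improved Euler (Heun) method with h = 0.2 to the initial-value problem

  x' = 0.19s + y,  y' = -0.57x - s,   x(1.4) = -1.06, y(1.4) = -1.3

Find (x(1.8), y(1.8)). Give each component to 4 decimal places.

-1.5252, -1.6483

Heun on (x,y): k1 = f(s_n, state_n); k2 = f(s_n + h, state_n + h·k1); state_{n+1} = state_n + (h/2)·(k1 + k2).
1.400000: (-1.060000, -1.300000)
  k1 = (-1.034000, -0.795800)
  predictor → (-1.266800, -1.459160)
  k2 = (-1.155160, -0.877924)
  → (-1.278916, -1.467372)
1.600000: (-1.278916, -1.467372)
  k1 = (-1.163372, -0.871018)
  predictor → (-1.511590, -1.641576)
  k2 = (-1.299576, -0.938393)
  → (-1.525211, -1.648314)
(x(1.8), y(1.8)) ≈ (-1.5252, -1.6483)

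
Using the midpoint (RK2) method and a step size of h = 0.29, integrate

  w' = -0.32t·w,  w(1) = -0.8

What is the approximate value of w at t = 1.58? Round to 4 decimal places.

-0.6289

Midpoint: k1 = f(t_n, w_n); k2 = f(t_n + h/2, w_n + (h/2)·k1); w_{n+1} = w_n + h·k2.
t=1.000000, w=-0.800000:
  k1 = f(1.000000, -0.800000) = 0.256000
  k2 = f(1.145000, -0.762880) = 0.279519
  w ← -0.800000 + 0.29·0.279519 = -0.718939
t=1.290000, w=-0.718939:
  k1 = f(1.290000, -0.718939) = 0.296778
  k2 = f(1.435000, -0.675907) = 0.310376
  w ← -0.718939 + 0.29·0.310376 = -0.628930
w(1.58) ≈ -0.6289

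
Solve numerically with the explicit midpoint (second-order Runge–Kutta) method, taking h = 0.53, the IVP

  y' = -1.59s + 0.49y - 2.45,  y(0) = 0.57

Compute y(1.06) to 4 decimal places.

Midpoint: k1 = f(s_n, y_n); k2 = f(s_n + h/2, y_n + (h/2)·k1); y_{n+1} = y_n + h·k2.
s=0.000000, y=0.570000:
  k1 = f(0.000000, 0.570000) = -2.170700
  k2 = f(0.265000, -0.005236) = -2.873915
  y ← 0.570000 + 0.53·(-2.873915) = -0.953175
s=0.530000, y=-0.953175:
  k1 = f(0.530000, -0.953175) = -3.759756
  k2 = f(0.795000, -1.949510) = -4.669310
  y ← -0.953175 + 0.53·(-4.669310) = -3.427910
y(1.06) ≈ -3.4279

-3.4279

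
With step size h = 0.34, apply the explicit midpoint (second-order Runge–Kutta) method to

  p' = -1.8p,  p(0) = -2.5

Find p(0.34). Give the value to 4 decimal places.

-1.4382

Midpoint: k1 = f(t_n, p_n); k2 = f(t_n + h/2, p_n + (h/2)·k1); p_{n+1} = p_n + h·k2.
t=0.000000, p=-2.500000:
  k1 = f(0.000000, -2.500000) = 4.500000
  k2 = f(0.170000, -1.735000) = 3.123000
  p ← -2.500000 + 0.34·3.123000 = -1.438180
p(0.34) ≈ -1.4382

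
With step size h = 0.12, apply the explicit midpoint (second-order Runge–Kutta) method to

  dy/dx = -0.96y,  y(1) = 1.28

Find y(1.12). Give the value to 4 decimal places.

1.1410

Midpoint: k1 = f(x_n, y_n); k2 = f(x_n + h/2, y_n + (h/2)·k1); y_{n+1} = y_n + h·k2.
x=1.000000, y=1.280000:
  k1 = f(1.000000, 1.280000) = -1.228800
  k2 = f(1.060000, 1.206272) = -1.158021
  y ← 1.280000 + 0.12·(-1.158021) = 1.141037
y(1.12) ≈ 1.1410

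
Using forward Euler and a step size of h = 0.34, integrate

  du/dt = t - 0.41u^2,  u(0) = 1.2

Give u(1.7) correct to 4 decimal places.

Euler: u_{n+1} = u_n + h·f(t_n, u_n).
t=0.000000, u=1.200000: f=-0.590400 → u ← 1.200000 + 0.34·(-0.590400) = 0.999264
t=0.340000, u=0.999264: f=-0.069397 → u ← 0.999264 + 0.34·(-0.069397) = 0.975669
t=0.680000, u=0.975669: f=0.289709 → u ← 0.975669 + 0.34·0.289709 = 1.074170
t=1.020000, u=1.074170: f=0.546925 → u ← 1.074170 + 0.34·0.546925 = 1.260125
t=1.360000, u=1.260125: f=0.708955 → u ← 1.260125 + 0.34·0.708955 = 1.501169
u(1.7) ≈ 1.5012

1.5012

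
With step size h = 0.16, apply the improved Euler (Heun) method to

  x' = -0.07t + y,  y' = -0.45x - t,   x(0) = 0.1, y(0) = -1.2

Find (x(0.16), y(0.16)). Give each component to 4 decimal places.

-0.0935, -1.2131

Heun on (x,y): k1 = f(t_n, state_n); k2 = f(t_n + h, state_n + h·k1); state_{n+1} = state_n + (h/2)·(k1 + k2).
0.000000: (0.100000, -1.200000)
  k1 = (-1.200000, -0.045000)
  predictor → (-0.092000, -1.207200)
  k2 = (-1.218400, -0.118600)
  → (-0.093472, -1.213088)
(x(0.16), y(0.16)) ≈ (-0.0935, -1.2131)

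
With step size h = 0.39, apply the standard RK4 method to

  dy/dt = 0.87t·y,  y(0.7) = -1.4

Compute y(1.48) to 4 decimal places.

-2.9329

RK4: k1 = f(t_n, y_n); k2 = f(t_n + h/2, y_n + (h/2)·k1); k3 = f(t_n + h/2, y_n + (h/2)·k2); k4 = f(t_n + h, y_n + h·k3); y_{n+1} = y_n + (h/6)·(k1 + 2k2 + 2k3 + k4).
t=0.700000, y=-1.400000:
  k1 = f(0.700000, -1.400000) = -0.852600
  k2 = f(0.895000, -1.566257) = -1.219566
  k3 = f(0.895000, -1.637815) = -1.275285
  k4 = f(1.090000, -1.897361) = -1.799268
  y ← -1.400000 + (0.39/6)·(k1 + 2k2 + 2k3 + k4) = -1.896702
t=1.090000, y=-1.896702:
  k1 = f(1.090000, -1.896702) = -1.798643
  k2 = f(1.285000, -2.247437) = -2.512523
  k3 = f(1.285000, -2.386644) = -2.668149
  k4 = f(1.480000, -2.937280) = -3.782042
  y ← -1.896702 + (0.39/6)·(k1 + 2k2 + 2k3 + k4) = -2.932934
y(1.48) ≈ -2.9329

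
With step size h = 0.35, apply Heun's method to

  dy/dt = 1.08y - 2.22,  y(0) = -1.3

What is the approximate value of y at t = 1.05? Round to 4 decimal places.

Heun: k1 = f(t_n, y_n); k2 = f(t_n + h, y_n + h·k1); y_{n+1} = y_n + (h/2)·(k1 + k2).
t=0.000000, y=-1.300000:
  k1 = f(0.000000, -1.300000) = -3.624000
  k2 = f(0.350000, -2.568400) = -4.993872
  y ← -1.300000 + (0.35/2)·(-3.624000 + (-4.993872)) = -2.808128
t=0.350000, y=-2.808128:
  k1 = f(0.350000, -2.808128) = -5.252778
  k2 = f(0.700000, -4.646600) = -7.238328
  y ← -2.808128 + (0.35/2)·(-5.252778 + (-7.238328)) = -4.994071
t=0.700000, y=-4.994071:
  k1 = f(0.700000, -4.994071) = -7.613597
  k2 = f(1.050000, -7.658830) = -10.491536
  y ← -4.994071 + (0.35/2)·(-7.613597 + (-10.491536)) = -8.162469
y(1.05) ≈ -8.1625

-8.1625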